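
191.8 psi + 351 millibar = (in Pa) 1 psi = 6894.7573 Pa, so 191.8 psi = 191.8 * 6894.7573 = 1322414.4 Pa. 1 millibar = 100 Pa, so 351 millibar = 351 * 100 = 35100 Pa. Sum: 1322414.4 + 35100 = 1357514.4 Pa. Result: 1357514.4 Pa ≈ 1.358e+06 Pa (4 s.f.). Final answer: 1.358e+06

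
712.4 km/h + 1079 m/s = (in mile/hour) 2856. Check: 1 km/h = 0.27777778 m/s, so 712.4 km/h = 712.4 * 0.27777778 = 197.88889 m/s. 1079 m/s is already in m/s. Sum: 197.88889 + 1079 = 1276.8889 m/s. 1 mile/hour = 0.44704 m/s, so 1276.8889 m/s = 1276.8889 / 0.44704 = 2856.3191 mile/hour ≈ 2856 mile/hour (4 s.f.).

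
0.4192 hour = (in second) 1 hour = 3600 s, so 0.4192 hour = 0.4192 * 3600 = 1509.12 s. 1509.12 s = 1509.12 second ≈ 1509 second (4 s.f.). Final answer: 1509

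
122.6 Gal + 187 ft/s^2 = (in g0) 1 Gal = 0.01 m/s^2, so 122.6 Gal = 122.6 * 0.01 = 1.226 m/s^2. 1 ft/s^2 = 0.3048 m/s^2, so 187 ft/s^2 = 187 * 0.3048 = 56.9976 m/s^2. Sum: 1.226 + 56.9976 = 58.2236 m/s^2. 1 g0 = 9.80665 m/s^2, so 58.2236 m/s^2 = 58.2236 / 9.80665 = 5.9371549 g0 ≈ 5.937 g0 (4 s.f.). Final answer: 5.937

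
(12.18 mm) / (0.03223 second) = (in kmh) 1 mm = 0.001 m, so 12.18 mm = 12.18 * 0.001 = 0.01218 m. 0.03223 second = 0.03223 s. Combine: 0.01218 m / 0.03223 s = 0.37790878 m/s. 1 kmh = 0.27777778 m/s, so 0.37790878 m/s = 0.37790878 / 0.27777778 = 1.3604716 kmh ≈ 1.36 kmh (4 s.f.). Final answer: 1.36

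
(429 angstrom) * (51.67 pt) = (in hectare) 1 angstrom = 1e-10 m, so 429 angstrom = 429 * 1e-10 = 4.29e-08 m. 1 pt = 0.00035277778 m, so 51.67 pt = 51.67 * 0.00035277778 = 0.018228028 m. Combine: 4.29e-08 m * 0.018228028 m = 7.8198239e-10 m^2. 1 hectare = 10000 m^2, so 7.8198239e-10 m^2 = 7.8198239e-10 / 10000 = 7.8198239e-14 hectare ≈ 7.82e-14 hectare (4 s.f.). Final answer: 7.82e-14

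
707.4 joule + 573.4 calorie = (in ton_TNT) 7.425e-07. Check: 707.4 joule = 707.4 J. 1 calorie = 4.184 J, so 573.4 calorie = 573.4 * 4.184 = 2399.1056 J. Sum: 707.4 + 2399.1056 = 3106.5056 J. 1 ton_TNT = 4.184e+09 J, so 3106.5056 J = 3106.5056 / 4.184e+09 = 7.4247266e-07 ton_TNT ≈ 7.425e-07 ton_TNT (4 s.f.).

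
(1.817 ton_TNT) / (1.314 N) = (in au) 0.03867. Check: 1 ton_TNT = 4.184e+09 J, so 1.817 ton_TNT = 1.817 * 4.184e+09 = 7.602328e+09 J. 1.314 N is already in N. Combine: 7.602328e+09 J / 1.314 N = 5.7856377e+09 m. 1 au = 1.4959787e+11 m, so 5.7856377e+09 m = 5.7856377e+09 / 1.4959787e+11 = 0.0386746 au ≈ 0.03867 au (4 s.f.).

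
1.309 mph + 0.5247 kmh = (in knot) 1.421. Check: 1 mph = 0.44704 m/s, so 1.309 mph = 1.309 * 0.44704 = 0.58517536 m/s. 1 kmh = 0.27777778 m/s, so 0.5247 kmh = 0.5247 * 0.27777778 = 0.14575 m/s. Sum: 0.58517536 + 0.14575 = 0.73092536 m/s. 1 knot = 0.51444444 m/s, so 0.73092536 m/s = 0.73092536 / 0.51444444 = 1.4208052 knot ≈ 1.421 knot (4 s.f.).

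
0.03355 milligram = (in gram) 3.355e-05. Check: 1 milligram = 1e-06 kg, so 0.03355 milligram = 0.03355 * 1e-06 = 3.355e-08 kg. 1 gram = 0.001 kg, so 3.355e-08 kg = 3.355e-08 / 0.001 = 3.355e-05 gram.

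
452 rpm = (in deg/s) 2712. Check: 1 rpm = 0.10471976 rad/s, so 452 rpm = 452 * 0.10471976 = 47.333329 rad/s. 1 deg/s = 0.017453293 rad/s, so 47.333329 rad/s = 47.333329 / 0.017453293 = 2712 deg/s.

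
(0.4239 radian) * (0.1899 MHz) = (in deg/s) 4.612e+06. Check: 0.4239 radian = 0.4239 rad. 1 MHz = 1000000 Hz, so 0.1899 MHz = 0.1899 * 1000000 = 189900 Hz. Combine: 0.4239 rad * 189900 Hz = 80498.61 rad/s. 1 deg/s = 0.017453293 rad/s, so 80498.61 rad/s = 80498.61 / 0.017453293 = 4612230.6 deg/s ≈ 4.612e+06 deg/s (4 s.f.).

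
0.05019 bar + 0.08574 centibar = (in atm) 1 bar = 100000 Pa, so 0.05019 bar = 0.05019 * 100000 = 5019 Pa. 1 centibar = 1000 Pa, so 0.08574 centibar = 0.08574 * 1000 = 85.74 Pa. Sum: 5019 + 85.74 = 5104.74 Pa. 1 atm = 101325 Pa, so 5104.74 Pa = 5104.74 / 101325 = 0.050379867 atm ≈ 0.05038 atm (4 s.f.). Final answer: 0.05038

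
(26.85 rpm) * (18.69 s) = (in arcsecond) 1.084e+07. Check: 1 rpm = 0.10471976 rad/s, so 26.85 rpm = 26.85 * 0.10471976 = 2.8117254 rad/s. 18.69 s is already in s. Combine: 2.8117254 rad/s * 18.69 s = 52.551148 rad. 1 arcsecond = 4.8481368e-06 rad, so 52.551148 rad = 52.551148 / 4.8481368e-06 = 10839452 arcsecond ≈ 1.084e+07 arcsecond (4 s.f.).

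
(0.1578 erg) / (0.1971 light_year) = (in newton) 1 erg = 1e-07 J, so 0.1578 erg = 0.1578 * 1e-07 = 1.578e-08 J. 1 light_year = 9.4607305e+15 m, so 0.1971 light_year = 0.1971 * 9.4607305e+15 = 1.86471e+15 m. Combine: 1.578e-08 J / 1.86471e+15 m = 8.462442e-24 N. 8.462442e-24 N = 8.462442e-24 newton ≈ 8.462e-24 newton (4 s.f.). Final answer: 8.462e-24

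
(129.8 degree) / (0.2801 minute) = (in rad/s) 0.1348. Check: 1 degree = 0.017453293 rad, so 129.8 degree = 129.8 * 0.017453293 = 2.2654374 rad. 1 minute = 60 s, so 0.2801 minute = 0.2801 * 60 = 16.806 s. Combine: 2.2654374 rad / 16.806 s = 0.13479932 rad/s. Result: 0.13479932 rad/s ≈ 0.1348 rad/s (4 s.f.).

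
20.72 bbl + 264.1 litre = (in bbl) 22.38. Check: 1 bbl = 0.15898729 m^3, so 20.72 bbl = 20.72 * 0.15898729 = 3.2942168 m^3. 1 litre = 0.001 m^3, so 264.1 litre = 264.1 * 0.001 = 0.2641 m^3. Sum: 3.2942168 + 0.2641 = 3.5583168 m^3. 1 bbl = 0.15898729 m^3, so 3.5583168 m^3 = 3.5583168 / 0.15898729 = 22.381139 bbl ≈ 22.38 bbl (4 s.f.).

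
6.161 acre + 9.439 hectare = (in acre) 29.49. Check: 1 acre = 4046.8564 m^2, so 6.161 acre = 6.161 * 4046.8564 = 24932.682 m^2. 1 hectare = 10000 m^2, so 9.439 hectare = 9.439 * 10000 = 94390 m^2. Sum: 24932.682 + 94390 = 119322.68 m^2. 1 acre = 4046.8564 m^2, so 119322.68 m^2 = 119322.68 / 4046.8564 = 29.485277 acre ≈ 29.49 acre (4 s.f.).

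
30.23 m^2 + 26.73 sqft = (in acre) 30.23 m^2 is already in m^2. 1 sqft = 0.09290304 m^2, so 26.73 sqft = 26.73 * 0.09290304 = 2.4832983 m^2. Sum: 30.23 + 2.4832983 = 32.713298 m^2. 1 acre = 4046.8564 m^2, so 32.713298 m^2 = 32.713298 / 4046.8564 = 0.008083632 acre ≈ 0.008084 acre (4 s.f.). Final answer: 0.008084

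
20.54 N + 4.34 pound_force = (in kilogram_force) 20.54 N is already in N. 1 pound_force = 4.4482216 N, so 4.34 pound_force = 4.34 * 4.4482216 = 19.305282 N. Sum: 20.54 + 19.305282 = 39.845282 N. 1 kilogram_force = 9.80665 N, so 39.845282 N = 39.845282 / 9.80665 = 4.063088 kilogram_force ≈ 4.063 kilogram_force (4 s.f.). Final answer: 4.063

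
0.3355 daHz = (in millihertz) 1 daHz = 10 Hz, so 0.3355 daHz = 0.3355 * 10 = 3.355 Hz. 1 millihertz = 0.001 Hz, so 3.355 Hz = 3.355 / 0.001 = 3355 millihertz. Final answer: 3355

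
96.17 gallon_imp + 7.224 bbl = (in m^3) 1.586. Check: 1 gallon_imp = 0.00454609 m^3, so 96.17 gallon_imp = 96.17 * 0.00454609 = 0.43719748 m^3. 1 bbl = 0.15898729 m^3, so 7.224 bbl = 7.224 * 0.15898729 = 1.1485242 m^3. Sum: 0.43719748 + 1.1485242 = 1.5857217 m^3. Result: 1.5857217 m^3 ≈ 1.586 m^3 (4 s.f.).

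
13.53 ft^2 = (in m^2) 1 ft^2 = 0.09290304 m^2, so 13.53 ft^2 = 13.53 * 0.09290304 = 1.2569781 m^2. Result: 1.2569781 m^2 ≈ 1.257 m^2 (4 s.f.). Final answer: 1.257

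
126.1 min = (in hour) 1 min = 60 s, so 126.1 min = 126.1 * 60 = 7566 s. 1 hour = 3600 s, so 7566 s = 7566 / 3600 = 2.1016667 hour ≈ 2.102 hour (4 s.f.). Final answer: 2.102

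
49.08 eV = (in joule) 1 eV = 1.6021766e-19 J, so 49.08 eV = 49.08 * 1.6021766e-19 = 7.8634829e-18 J. 7.8634829e-18 J = 7.8634829e-18 joule ≈ 7.863e-18 joule (4 s.f.). Final answer: 7.863e-18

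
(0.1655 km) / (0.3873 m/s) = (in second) 427.3. Check: 1 km = 1000 m, so 0.1655 km = 0.1655 * 1000 = 165.5 m. 0.3873 m/s is already in m/s. Combine: 165.5 m / 0.3873 m/s = 427.31733 s. 427.31733 s = 427.31733 second ≈ 427.3 second (4 s.f.).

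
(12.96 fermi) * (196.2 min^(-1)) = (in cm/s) 1 fermi = 1e-15 m, so 12.96 fermi = 12.96 * 1e-15 = 1.296e-14 m. 1 min^(-1) = 0.016666667 Hz, so 196.2 min^(-1) = 196.2 * 0.016666667 = 3.27 Hz. Combine: 1.296e-14 m * 3.27 Hz = 4.23792e-14 m/s. 1 cm/s = 0.01 m/s, so 4.23792e-14 m/s = 4.23792e-14 / 0.01 = 4.23792e-12 cm/s ≈ 4.238e-12 cm/s (4 s.f.). Final answer: 4.238e-12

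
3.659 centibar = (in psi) 1 centibar = 1000 Pa, so 3.659 centibar = 3.659 * 1000 = 3659 Pa. 1 psi = 6894.7573 Pa, so 3659 Pa = 3659 / 6894.7573 = 0.53069308 psi ≈ 0.5307 psi (4 s.f.). Final answer: 0.5307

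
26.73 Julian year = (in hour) 2.343e+05. Check: 1 Julian year = 31557600 s, so 26.73 Julian year = 26.73 * 31557600 = 8.4353465e+08 s. 1 hour = 3600 s, so 8.4353465e+08 s = 8.4353465e+08 / 3600 = 234315.18 hour ≈ 2.343e+05 hour (4 s.f.).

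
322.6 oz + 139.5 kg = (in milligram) 1 oz = 0.028349523 kg, so 322.6 oz = 322.6 * 0.028349523 = 9.1455562 kg. 139.5 kg is already in kg. Sum: 9.1455562 + 139.5 = 148.64556 kg. 1 milligram = 1e-06 kg, so 148.64556 kg = 148.64556 / 1e-06 = 1.4864556e+08 milligram ≈ 1.486e+08 milligram (4 s.f.). Final answer: 1.486e+08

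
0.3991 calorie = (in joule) 1.67. Check: 1 calorie = 4.184 J, so 0.3991 calorie = 0.3991 * 4.184 = 1.6698344 J. 1.6698344 J = 1.6698344 joule ≈ 1.67 joule (4 s.f.).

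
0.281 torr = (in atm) 1 torr = 133.32237 Pa, so 0.281 torr = 0.281 * 133.32237 = 37.463586 Pa. 1 atm = 101325 Pa, so 37.463586 Pa = 37.463586 / 101325 = 0.00036973684 atm ≈ 0.0003697 atm (4 s.f.). Final answer: 0.0003697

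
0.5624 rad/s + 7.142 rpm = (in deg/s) 75.08. Check: 0.5624 rad/s is already in rad/s. 1 rpm = 0.10471976 rad/s, so 7.142 rpm = 7.142 * 0.10471976 = 0.74790849 rad/s. Sum: 0.5624 + 0.74790849 = 1.3103085 rad/s. 1 deg/s = 0.017453293 rad/s, so 1.3103085 rad/s = 1.3103085 / 0.017453293 = 75.075146 deg/s ≈ 75.08 deg/s (4 s.f.).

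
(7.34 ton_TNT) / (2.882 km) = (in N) 1 ton_TNT = 4.184e+09 J, so 7.34 ton_TNT = 7.34 * 4.184e+09 = 3.071056e+10 J. 1 km = 1000 m, so 2.882 km = 2.882 * 1000 = 2882 m. Combine: 3.071056e+10 J / 2882 m = 10655989 N. Result: 10655989 N ≈ 1.066e+07 N (4 s.f.). Final answer: 1.066e+07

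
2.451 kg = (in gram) 2451. Check: 1 gram = 0.001 kg, so 2.451 kg = 2.451 / 0.001 = 2451 gram.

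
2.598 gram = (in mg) 1 gram = 0.001 kg, so 2.598 gram = 2.598 * 0.001 = 0.002598 kg. 1 mg = 1e-06 kg, so 0.002598 kg = 0.002598 / 1e-06 = 2598 mg. Final answer: 2598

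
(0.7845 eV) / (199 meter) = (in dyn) 6.316e-17. Check: 1 eV = 1.6021766e-19 J, so 0.7845 eV = 0.7845 * 1.6021766e-19 = 1.2569076e-19 J. 199 meter = 199 m. Combine: 1.2569076e-19 J / 199 m = 6.3161184e-22 N. 1 dyn = 1e-05 N, so 6.3161184e-22 N = 6.3161184e-22 / 1e-05 = 6.3161184e-17 dyn ≈ 6.316e-17 dyn (4 s.f.).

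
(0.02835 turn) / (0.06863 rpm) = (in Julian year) 7.854e-07. Check: 1 turn = 6.2831853 rad, so 0.02835 turn = 0.02835 * 6.2831853 = 0.1781283 rad. 1 rpm = 0.10471976 rad/s, so 0.06863 rpm = 0.06863 * 0.10471976 = 0.0071869168 rad/s. Combine: 0.1781283 rad / 0.0071869168 rad/s = 24.785079 s. 1 Julian year = 31557600 s, so 24.785079 s = 24.785079 / 31557600 = 7.8539177e-07 Julian year ≈ 7.854e-07 Julian year (4 s.f.).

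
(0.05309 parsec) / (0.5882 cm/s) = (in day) 1 parsec = 3.0856776e+16 m, so 0.05309 parsec = 0.05309 * 3.0856776e+16 = 1.6381862e+15 m. 1 cm/s = 0.01 m/s, so 0.5882 cm/s = 0.5882 * 0.01 = 0.005882 m/s. Combine: 1.6381862e+15 m / 0.005882 m/s = 2.7850837e+17 s. 1 day = 86400 s, so 2.7850837e+17 s = 2.7850837e+17 / 86400 = 3.2234765e+12 day ≈ 3.223e+12 day (4 s.f.). Final answer: 3.223e+12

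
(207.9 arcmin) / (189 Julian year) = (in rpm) 9.682e-11. Check: 1 arcmin = 0.00029088821 rad, so 207.9 arcmin = 207.9 * 0.00029088821 = 0.060475659 rad. 1 Julian year = 31557600 s, so 189 Julian year = 189 * 31557600 = 5.9643864e+09 s. Combine: 0.060475659 rad / 5.9643864e+09 s = 1.013946e-11 rad/s. 1 rpm = 0.10471976 rad/s, so 1.013946e-11 rad/s = 1.013946e-11 / 0.10471976 = 9.6824713e-11 rpm ≈ 9.682e-11 rpm (4 s.f.).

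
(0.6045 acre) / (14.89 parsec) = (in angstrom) 5.324e-05. Check: 1 acre = 4046.8564 m^2, so 0.6045 acre = 0.6045 * 4046.8564 = 2446.3247 m^2. 1 parsec = 3.0856776e+16 m, so 14.89 parsec = 14.89 * 3.0856776e+16 = 4.5945739e+17 m. Combine: 2446.3247 m^2 / 4.5945739e+17 m = 5.3243777e-15 m. 1 angstrom = 1e-10 m, so 5.3243777e-15 m = 5.3243777e-15 / 1e-10 = 5.3243777e-05 angstrom ≈ 5.324e-05 angstrom (4 s.f.).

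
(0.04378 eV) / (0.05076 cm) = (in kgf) 1.409e-18. Check: 1 eV = 1.6021766e-19 J, so 0.04378 eV = 0.04378 * 1.6021766e-19 = 7.0143293e-21 J. 1 cm = 0.01 m, so 0.05076 cm = 0.05076 * 0.01 = 0.0005076 m. Combine: 7.0143293e-21 J / 0.0005076 m = 1.3818616e-17 N. 1 kgf = 9.80665 N, so 1.3818616e-17 N = 1.3818616e-17 / 9.80665 = 1.4091066e-18 kgf ≈ 1.409e-18 kgf (4 s.f.).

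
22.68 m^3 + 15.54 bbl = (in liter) 2.515e+04. Check: 22.68 m^3 is already in m^3. 1 bbl = 0.15898729 m^3, so 15.54 bbl = 15.54 * 0.15898729 = 2.4706626 m^3. Sum: 22.68 + 2.4706626 = 25.150663 m^3. 1 liter = 0.001 m^3, so 25.150663 m^3 = 25.150663 / 0.001 = 25150.663 liter ≈ 2.515e+04 liter (4 s.f.).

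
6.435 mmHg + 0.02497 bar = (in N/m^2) 3355. Check: 1 mmHg = 133.32237 Pa, so 6.435 mmHg = 6.435 * 133.32237 = 857.92944 Pa. 1 bar = 100000 Pa, so 0.02497 bar = 0.02497 * 100000 = 2497 Pa. Sum: 857.92944 + 2497 = 3354.9294 Pa. 3354.9294 Pa = 3354.9294 N/m^2 ≈ 3355 N/m^2 (4 s.f.).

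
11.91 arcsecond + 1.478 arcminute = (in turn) 1 arcsecond = 4.8481368e-06 rad, so 11.91 arcsecond = 11.91 * 4.8481368e-06 = 5.7741309e-05 rad. 1 arcminute = 0.00029088821 rad, so 1.478 arcminute = 1.478 * 0.00029088821 = 0.00042993277 rad. Sum: 5.7741309e-05 + 0.00042993277 = 0.00048767408 rad. 1 turn = 6.2831853 rad, so 0.00048767408 rad = 0.00048767408 / 6.2831853 = 7.7615741e-05 turn ≈ 7.762e-05 turn (4 s.f.). Final answer: 7.762e-05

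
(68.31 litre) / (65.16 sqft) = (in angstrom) 1.128e+08. Check: 1 litre = 0.001 m^3, so 68.31 litre = 68.31 * 0.001 = 0.06831 m^3. 1 sqft = 0.09290304 m^2, so 65.16 sqft = 65.16 * 0.09290304 = 6.0535621 m^2. Combine: 0.06831 m^3 / 6.0535621 m^2 = 0.011284265 m. 1 angstrom = 1e-10 m, so 0.011284265 m = 0.011284265 / 1e-10 = 1.1284265e+08 angstrom ≈ 1.128e+08 angstrom (4 s.f.).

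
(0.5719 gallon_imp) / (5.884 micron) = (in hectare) 1 gallon_imp = 0.00454609 m^3, so 0.5719 gallon_imp = 0.5719 * 0.00454609 = 0.0025999089 m^3. 1 micron = 1e-06 m, so 5.884 micron = 5.884 * 1e-06 = 5.884e-06 m. Combine: 0.0025999089 m^3 / 5.884e-06 m = 441.86079 m^2. 1 hectare = 10000 m^2, so 441.86079 m^2 = 441.86079 / 10000 = 0.044186079 hectare ≈ 0.04419 hectare (4 s.f.). Final answer: 0.04419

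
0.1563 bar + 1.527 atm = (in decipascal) 1 bar = 100000 Pa, so 0.1563 bar = 0.1563 * 100000 = 15630 Pa. 1 atm = 101325 Pa, so 1.527 atm = 1.527 * 101325 = 154723.27 Pa. Sum: 15630 + 154723.27 = 170353.27 Pa. 1 decipascal = 0.1 Pa, so 170353.27 Pa = 170353.27 / 0.1 = 1703532.7 decipascal ≈ 1.704e+06 decipascal (4 s.f.). Final answer: 1.704e+06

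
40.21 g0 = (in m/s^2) 394.3. Check: 1 g0 = 9.80665 m/s^2, so 40.21 g0 = 40.21 * 9.80665 = 394.3254 m/s^2. Result: 394.3254 m/s^2 ≈ 394.3 m/s^2 (4 s.f.).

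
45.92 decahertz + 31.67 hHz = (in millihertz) 1 decahertz = 10 Hz, so 45.92 decahertz = 45.92 * 10 = 459.2 Hz. 1 hHz = 100 Hz, so 31.67 hHz = 31.67 * 100 = 3167 Hz. Sum: 459.2 + 3167 = 3626.2 Hz. 1 millihertz = 0.001 Hz, so 3626.2 Hz = 3626.2 / 0.001 = 3626200 millihertz ≈ 3.626e+06 millihertz (4 s.f.). Final answer: 3.626e+06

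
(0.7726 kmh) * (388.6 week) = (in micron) 5.044e+13. Check: 1 kmh = 0.27777778 m/s, so 0.7726 kmh = 0.7726 * 0.27777778 = 0.21461111 m/s. 1 week = 604800 s, so 388.6 week = 388.6 * 604800 = 2.3502528e+08 s. Combine: 0.21461111 m/s * 2.3502528e+08 s = 50439036 m. 1 micron = 1e-06 m, so 50439036 m = 50439036 / 1e-06 = 5.0439036e+13 micron ≈ 5.044e+13 micron (4 s.f.).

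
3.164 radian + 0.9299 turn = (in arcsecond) 3.164 radian = 3.164 rad. 1 turn = 6.2831853 rad, so 0.9299 turn = 0.9299 * 6.2831853 = 5.842734 rad. Sum: 3.164 + 5.842734 = 9.006734 rad. 1 arcsecond = 4.8481368e-06 rad, so 9.006734 rad = 9.006734 / 4.8481368e-06 = 1857772.2 arcsecond ≈ 1.858e+06 arcsecond (4 s.f.). Final answer: 1.858e+06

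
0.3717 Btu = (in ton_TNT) 1 Btu = 1055.0559 J, so 0.3717 Btu = 0.3717 * 1055.0559 = 392.16426 J. 1 ton_TNT = 4.184e+09 J, so 392.16426 J = 392.16426 / 4.184e+09 = 9.3729508e-08 ton_TNT ≈ 9.373e-08 ton_TNT (4 s.f.). Final answer: 9.373e-08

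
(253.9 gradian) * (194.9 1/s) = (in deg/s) 1 gradian = 0.015707963 rad, so 253.9 gradian = 253.9 * 0.015707963 = 3.9882519 rad. 194.9 1/s = 194.9 Hz. Combine: 3.9882519 rad * 194.9 Hz = 777.31029 rad/s. 1 deg/s = 0.017453293 rad/s, so 777.31029 rad/s = 777.31029 / 0.017453293 = 44536.599 deg/s ≈ 4.454e+04 deg/s (4 s.f.). Final answer: 4.454e+04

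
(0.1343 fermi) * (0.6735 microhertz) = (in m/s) 9.045e-23. Check: 1 fermi = 1e-15 m, so 0.1343 fermi = 0.1343 * 1e-15 = 1.343e-16 m. 1 microhertz = 1e-06 Hz, so 0.6735 microhertz = 0.6735 * 1e-06 = 6.735e-07 Hz. Combine: 1.343e-16 m * 6.735e-07 Hz = 9.045105e-23 m/s. Result: 9.045105e-23 m/s ≈ 9.045e-23 m/s (4 s.f.).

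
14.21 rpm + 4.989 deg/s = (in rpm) 15.04. Check: 1 rpm = 0.10471976 rad/s, so 14.21 rpm = 14.21 * 0.10471976 = 1.4880677 rad/s. 1 deg/s = 0.017453293 rad/s, so 4.989 deg/s = 4.989 * 0.017453293 = 0.087074476 rad/s. Sum: 1.4880677 + 0.087074476 = 1.5751422 rad/s. 1 rpm = 0.10471976 rad/s, so 1.5751422 rad/s = 1.5751422 / 0.10471976 = 15.0415 rpm ≈ 15.04 rpm (4 s.f.).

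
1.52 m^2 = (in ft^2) 16.36. Check: 1 ft^2 = 0.09290304 m^2, so 1.52 m^2 = 1.52 / 0.09290304 = 16.361144 ft^2 ≈ 16.36 ft^2 (4 s.f.).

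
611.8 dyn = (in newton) 0.006118. Check: 1 dyn = 1e-05 N, so 611.8 dyn = 611.8 * 1e-05 = 0.006118 N. 0.006118 N = 0.006118 newton.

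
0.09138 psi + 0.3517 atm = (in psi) 1 psi = 6894.7573 Pa, so 0.09138 psi = 0.09138 * 6894.7573 = 630.04292 Pa. 1 atm = 101325 Pa, so 0.3517 atm = 0.3517 * 101325 = 35636.003 Pa. Sum: 630.04292 + 35636.003 = 36266.045 Pa. 1 psi = 6894.7573 Pa, so 36266.045 Pa = 36266.045 / 6894.7573 = 5.2599452 psi ≈ 5.26 psi (4 s.f.). Final answer: 5.26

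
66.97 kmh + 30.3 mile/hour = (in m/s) 32.15. Check: 1 kmh = 0.27777778 m/s, so 66.97 kmh = 66.97 * 0.27777778 = 18.602778 m/s. 1 mile/hour = 0.44704 m/s, so 30.3 mile/hour = 30.3 * 0.44704 = 13.545312 m/s. Sum: 18.602778 + 13.545312 = 32.14809 m/s. Result: 32.14809 m/s ≈ 32.15 m/s (4 s.f.).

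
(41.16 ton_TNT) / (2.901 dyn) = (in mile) 1 ton_TNT = 4.184e+09 J, so 41.16 ton_TNT = 41.16 * 4.184e+09 = 1.7221344e+11 J. 1 dyn = 1e-05 N, so 2.901 dyn = 2.901 * 1e-05 = 2.901e-05 N. Combine: 1.7221344e+11 J / 2.901e-05 N = 5.9363475e+15 m. 1 mile = 1609.344 m, so 5.9363475e+15 m = 5.9363475e+15 / 1609.344 = 3.6886753e+12 mile ≈ 3.689e+12 mile (4 s.f.). Final answer: 3.689e+12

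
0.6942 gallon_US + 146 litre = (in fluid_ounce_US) 1 gallon_US = 0.0037854118 m^3, so 0.6942 gallon_US = 0.6942 * 0.0037854118 = 0.0026278329 m^3. 1 litre = 0.001 m^3, so 146 litre = 146 * 0.001 = 0.146 m^3. Sum: 0.0026278329 + 0.146 = 0.14862783 m^3. 1 fluid_ounce_US = 2.957353e-05 m^3, so 0.14862783 m^3 = 0.14862783 / 2.957353e-05 = 5025.7049 fluid_ounce_US ≈ 5026 fluid_ounce_US (4 s.f.). Final answer: 5026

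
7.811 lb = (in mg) 1 lb = 0.45359237 kg, so 7.811 lb = 7.811 * 0.45359237 = 3.54301 kg. 1 mg = 1e-06 kg, so 3.54301 kg = 3.54301 / 1e-06 = 3543010 mg ≈ 3.543e+06 mg (4 s.f.). Final answer: 3.543e+06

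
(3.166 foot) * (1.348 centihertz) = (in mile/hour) 1 foot = 0.3048 m, so 3.166 foot = 3.166 * 0.3048 = 0.9649968 m. 1 centihertz = 0.01 Hz, so 1.348 centihertz = 1.348 * 0.01 = 0.01348 Hz. Combine: 0.9649968 m * 0.01348 Hz = 0.013008157 m/s. 1 mile/hour = 0.44704 m/s, so 0.013008157 m/s = 0.013008157 / 0.44704 = 0.029098418 mile/hour ≈ 0.0291 mile/hour (4 s.f.). Final answer: 0.0291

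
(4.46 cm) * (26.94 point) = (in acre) 1 cm = 0.01 m, so 4.46 cm = 4.46 * 0.01 = 0.0446 m. 1 point = 0.00035277778 m, so 26.94 point = 26.94 * 0.00035277778 = 0.0095038333 m. Combine: 0.0446 m * 0.0095038333 m = 0.00042387097 m^2. 1 acre = 4046.8564 m^2, so 0.00042387097 m^2 = 0.00042387097 / 4046.8564 = 1.047408e-07 acre ≈ 1.047e-07 acre (4 s.f.). Final answer: 1.047e-07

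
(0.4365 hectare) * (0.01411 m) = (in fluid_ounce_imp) 2.168e+06. Check: 1 hectare = 10000 m^2, so 0.4365 hectare = 0.4365 * 10000 = 4365 m^2. 0.01411 m is already in m. Combine: 4365 m^2 * 0.01411 m = 61.59015 m^3. 1 fluid_ounce_imp = 2.8413063e-05 m^3, so 61.59015 m^3 = 61.59015 / 2.8413063e-05 = 2167670.2 fluid_ounce_imp ≈ 2.168e+06 fluid_ounce_imp (4 s.f.).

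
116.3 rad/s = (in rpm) 1 rpm = 0.10471976 rad/s, so 116.3 rad/s = 116.3 / 0.10471976 = 1110.5832 rpm ≈ 1111 rpm (4 s.f.). Final answer: 1111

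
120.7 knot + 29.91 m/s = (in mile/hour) 1 knot = 0.51444444 m/s, so 120.7 knot = 120.7 * 0.51444444 = 62.093444 m/s. 29.91 m/s is already in m/s. Sum: 62.093444 + 29.91 = 92.003444 m/s. 1 mile/hour = 0.44704 m/s, so 92.003444 m/s = 92.003444 / 0.44704 = 205.80584 mile/hour ≈ 205.8 mile/hour (4 s.f.). Final answer: 205.8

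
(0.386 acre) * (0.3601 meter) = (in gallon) 1.486e+05. Check: 1 acre = 4046.8564 m^2, so 0.386 acre = 0.386 * 4046.8564 = 1562.0866 m^2. 0.3601 meter = 0.3601 m. Combine: 1562.0866 m^2 * 0.3601 m = 562.50738 m^3. 1 gallon = 0.0037854118 m^3, so 562.50738 m^3 = 562.50738 / 0.0037854118 = 148598.73 gallon ≈ 1.486e+05 gallon (4 s.f.).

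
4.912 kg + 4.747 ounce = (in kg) 5.047. Check: 4.912 kg is already in kg. 1 ounce = 0.028349523 kg, so 4.747 ounce = 4.747 * 0.028349523 = 0.13457519 kg. Sum: 4.912 + 0.13457519 = 5.0465752 kg. Result: 5.0465752 kg ≈ 5.047 kg (4 s.f.).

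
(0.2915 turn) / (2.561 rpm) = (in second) 1 turn = 6.2831853 rad, so 0.2915 turn = 0.2915 * 6.2831853 = 1.8315485 rad. 1 rpm = 0.10471976 rad/s, so 2.561 rpm = 2.561 * 0.10471976 = 0.26818729 rad/s. Combine: 1.8315485 rad / 0.26818729 rad/s = 6.8293635 s. 6.8293635 s = 6.8293635 second ≈ 6.829 second (4 s.f.). Final answer: 6.829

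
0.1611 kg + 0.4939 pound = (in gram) 0.1611 kg is already in kg. 1 pound = 0.45359237 kg, so 0.4939 pound = 0.4939 * 0.45359237 = 0.22402927 kg. Sum: 0.1611 + 0.22402927 = 0.38512927 kg. 1 gram = 0.001 kg, so 0.38512927 kg = 0.38512927 / 0.001 = 385.12927 gram ≈ 385.1 gram (4 s.f.). Final answer: 385.1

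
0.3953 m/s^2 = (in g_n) 1 g_n = 9.80665 m/s^2, so 0.3953 m/s^2 = 0.3953 / 9.80665 = 0.040309382 g_n ≈ 0.04031 g_n (4 s.f.). Final answer: 0.04031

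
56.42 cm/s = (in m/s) 1 cm/s = 0.01 m/s, so 56.42 cm/s = 56.42 * 0.01 = 0.5642 m/s. Result: 0.5642 m/s. Final answer: 0.5642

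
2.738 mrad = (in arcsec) 564.8. Check: 1 mrad = 0.001 rad, so 2.738 mrad = 2.738 * 0.001 = 0.002738 rad. 1 arcsec = 4.8481368e-06 rad, so 0.002738 rad = 0.002738 / 4.8481368e-06 = 564.75304 arcsec ≈ 564.8 arcsec (4 s.f.).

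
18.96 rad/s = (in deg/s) 1 deg/s = 0.017453293 rad/s, so 18.96 rad/s = 18.96 / 0.017453293 = 1086.328 deg/s ≈ 1086 deg/s (4 s.f.). Final answer: 1086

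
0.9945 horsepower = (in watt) 1 horsepower = 745.69987 W, so 0.9945 horsepower = 0.9945 * 745.69987 = 741.59852 W. 741.59852 W = 741.59852 watt ≈ 741.6 watt (4 s.f.). Final answer: 741.6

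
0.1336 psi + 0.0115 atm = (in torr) 15.65. Check: 1 psi = 6894.7573 Pa, so 0.1336 psi = 0.1336 * 6894.7573 = 921.13957 Pa. 1 atm = 101325 Pa, so 0.0115 atm = 0.0115 * 101325 = 1165.2375 Pa. Sum: 921.13957 + 1165.2375 = 2086.3771 Pa. 1 torr = 133.32237 Pa, so 2086.3771 Pa = 2086.3771 / 133.32237 = 15.649115 torr ≈ 15.65 torr (4 s.f.).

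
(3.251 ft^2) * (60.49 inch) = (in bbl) 2.919. Check: 1 ft^2 = 0.09290304 m^2, so 3.251 ft^2 = 3.251 * 0.09290304 = 0.30202778 m^2. 1 inch = 0.0254 m, so 60.49 inch = 60.49 * 0.0254 = 1.536446 m. Combine: 0.30202778 m^2 * 1.536446 m = 0.46404938 m^3. 1 bbl = 0.15898729 m^3, so 0.46404938 m^3 = 0.46404938 / 0.15898729 = 2.9187828 bbl ≈ 2.919 bbl (4 s.f.).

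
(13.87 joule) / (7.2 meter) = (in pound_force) 0.4331. Check: 13.87 joule = 13.87 J. 7.2 meter = 7.2 m. Combine: 13.87 J / 7.2 m = 1.9263889 N. 1 pound_force = 4.4482216 N, so 1.9263889 N = 1.9263889 / 4.4482216 = 0.43306945 pound_force ≈ 0.4331 pound_force (4 s.f.).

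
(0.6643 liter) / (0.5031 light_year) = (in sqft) 1.502e-18. Check: 1 liter = 0.001 m^3, so 0.6643 liter = 0.6643 * 0.001 = 0.0006643 m^3. 1 light_year = 9.4607305e+15 m, so 0.5031 light_year = 0.5031 * 9.4607305e+15 = 4.7596935e+15 m. Combine: 0.0006643 m^3 / 4.7596935e+15 m = 1.3956781e-19 m^2. 1 sqft = 0.09290304 m^2, so 1.3956781e-19 m^2 = 1.3956781e-19 / 0.09290304 = 1.5022954e-18 sqft ≈ 1.502e-18 sqft (4 s.f.).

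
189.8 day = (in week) 27.11. Check: 1 day = 86400 s, so 189.8 day = 189.8 * 86400 = 16398720 s. 1 week = 604800 s, so 16398720 s = 16398720 / 604800 = 27.114286 week ≈ 27.11 week (4 s.f.).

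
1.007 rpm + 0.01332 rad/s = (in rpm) 1 rpm = 0.10471976 rad/s, so 1.007 rpm = 1.007 * 0.10471976 = 0.10545279 rad/s. 0.01332 rad/s is already in rad/s. Sum: 0.10545279 + 0.01332 = 0.11877279 rad/s. 1 rpm = 0.10471976 rad/s, so 0.11877279 rad/s = 0.11877279 / 0.10471976 = 1.1341966 rpm ≈ 1.134 rpm (4 s.f.). Final answer: 1.134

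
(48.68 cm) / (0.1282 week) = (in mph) 1 cm = 0.01 m, so 48.68 cm = 48.68 * 0.01 = 0.4868 m. 1 week = 604800 s, so 0.1282 week = 0.1282 * 604800 = 77535.36 s. Combine: 0.4868 m / 77535.36 s = 6.2784257e-06 m/s. 1 mph = 0.44704 m/s, so 6.2784257e-06 m/s = 6.2784257e-06 / 0.44704 = 1.4044438e-05 mph ≈ 1.404e-05 mph (4 s.f.). Final answer: 1.404e-05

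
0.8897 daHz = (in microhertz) 1 daHz = 10 Hz, so 0.8897 daHz = 0.8897 * 10 = 8.897 Hz. 1 microhertz = 1e-06 Hz, so 8.897 Hz = 8.897 / 1e-06 = 8897000 microhertz ≈ 8.897e+06 microhertz (4 s.f.). Final answer: 8.897e+06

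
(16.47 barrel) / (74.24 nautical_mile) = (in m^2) 1 barrel = 0.15898729 m^3, so 16.47 barrel = 16.47 * 0.15898729 = 2.6185207 m^3. 1 nautical_mile = 1852 m, so 74.24 nautical_mile = 74.24 * 1852 = 137492.48 m. Combine: 2.6185207 m^3 / 137492.48 m = 1.9044829e-05 m^2. Result: 1.9044829e-05 m^2 ≈ 1.904e-05 m^2 (4 s.f.). Final answer: 1.904e-05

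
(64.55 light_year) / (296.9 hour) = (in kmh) 1 light_year = 9.4607305e+15 m, so 64.55 light_year = 64.55 * 9.4607305e+15 = 6.1069015e+17 m. 1 hour = 3600 s, so 296.9 hour = 296.9 * 3600 = 1068840 s. Combine: 6.1069015e+17 m / 1068840 s = 5.7135788e+11 m/s. 1 kmh = 0.27777778 m/s, so 5.7135788e+11 m/s = 5.7135788e+11 / 0.27777778 = 2.0568884e+12 kmh ≈ 2.057e+12 kmh (4 s.f.). Final answer: 2.057e+12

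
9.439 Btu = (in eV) 1 Btu = 1055.0559 J, so 9.439 Btu = 9.439 * 1055.0559 = 9958.6722 J. 1 eV = 1.6021766e-19 J, so 9958.6722 J = 9958.6722 / 1.6021766e-19 = 6.2157143e+22 eV ≈ 6.216e+22 eV (4 s.f.). Final answer: 6.216e+22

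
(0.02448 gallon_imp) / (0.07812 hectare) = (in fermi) 1.425e+08. Check: 1 gallon_imp = 0.00454609 m^3, so 0.02448 gallon_imp = 0.02448 * 0.00454609 = 0.00011128828 m^3. 1 hectare = 10000 m^2, so 0.07812 hectare = 0.07812 * 10000 = 781.2 m^2. Combine: 0.00011128828 m^3 / 781.2 m^2 = 1.4245812e-07 m. 1 fermi = 1e-15 m, so 1.4245812e-07 m = 1.4245812e-07 / 1e-15 = 1.4245812e+08 fermi ≈ 1.425e+08 fermi (4 s.f.).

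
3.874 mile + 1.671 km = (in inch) 1 mile = 1609.344 m, so 3.874 mile = 3.874 * 1609.344 = 6234.5987 m. 1 km = 1000 m, so 1.671 km = 1.671 * 1000 = 1671 m. Sum: 6234.5987 + 1671 = 7905.5987 m. 1 inch = 0.0254 m, so 7905.5987 m = 7905.5987 / 0.0254 = 311244.04 inch ≈ 3.112e+05 inch (4 s.f.). Final answer: 3.112e+05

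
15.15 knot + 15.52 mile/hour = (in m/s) 1 knot = 0.51444444 m/s, so 15.15 knot = 15.15 * 0.51444444 = 7.7938333 m/s. 1 mile/hour = 0.44704 m/s, so 15.52 mile/hour = 15.52 * 0.44704 = 6.9380608 m/s. Sum: 7.7938333 + 6.9380608 = 14.731894 m/s. Result: 14.731894 m/s ≈ 14.73 m/s (4 s.f.). Final answer: 14.73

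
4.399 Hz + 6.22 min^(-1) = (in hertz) 4.503. Check: 4.399 Hz is already in Hz. 1 min^(-1) = 0.016666667 Hz, so 6.22 min^(-1) = 6.22 * 0.016666667 = 0.10366667 Hz. Sum: 4.399 + 0.10366667 = 4.5026667 Hz. 4.5026667 Hz = 4.5026667 hertz ≈ 4.503 hertz (4 s.f.).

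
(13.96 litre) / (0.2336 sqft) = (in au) 4.3e-12. Check: 1 litre = 0.001 m^3, so 13.96 litre = 13.96 * 0.001 = 0.01396 m^3. 1 sqft = 0.09290304 m^2, so 0.2336 sqft = 0.2336 * 0.09290304 = 0.02170215 m^2. Combine: 0.01396 m^3 / 0.02170215 m^2 = 0.64325424 m. 1 au = 1.4959787e+11 m, so 0.64325424 m = 0.64325424 / 1.4959787e+11 = 4.299889e-12 au ≈ 4.3e-12 au (4 s.f.).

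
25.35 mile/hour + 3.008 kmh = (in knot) 23.65. Check: 1 mile/hour = 0.44704 m/s, so 25.35 mile/hour = 25.35 * 0.44704 = 11.332464 m/s. 1 kmh = 0.27777778 m/s, so 3.008 kmh = 3.008 * 0.27777778 = 0.83555556 m/s. Sum: 11.332464 + 0.83555556 = 12.16802 m/s. 1 knot = 0.51444444 m/s, so 12.16802 m/s = 12.16802 / 0.51444444 = 23.652738 knot ≈ 23.65 knot (4 s.f.).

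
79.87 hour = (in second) 2.875e+05. Check: 1 hour = 3600 s, so 79.87 hour = 79.87 * 3600 = 287532 s. 287532 s = 287532 second ≈ 2.875e+05 second (4 s.f.).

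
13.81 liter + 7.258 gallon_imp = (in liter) 46.81. Check: 1 liter = 0.001 m^3, so 13.81 liter = 13.81 * 0.001 = 0.01381 m^3. 1 gallon_imp = 0.00454609 m^3, so 7.258 gallon_imp = 7.258 * 0.00454609 = 0.032995521 m^3. Sum: 0.01381 + 0.032995521 = 0.046805521 m^3. 1 liter = 0.001 m^3, so 0.046805521 m^3 = 0.046805521 / 0.001 = 46.805521 liter ≈ 46.81 liter (4 s.f.).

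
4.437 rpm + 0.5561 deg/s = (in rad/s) 0.4743. Check: 1 rpm = 0.10471976 rad/s, so 4.437 rpm = 4.437 * 0.10471976 = 0.46464155 rad/s. 1 deg/s = 0.017453293 rad/s, so 0.5561 deg/s = 0.5561 * 0.017453293 = 0.009705776 rad/s. Sum: 0.46464155 + 0.009705776 = 0.47434733 rad/s. Result: 0.47434733 rad/s ≈ 0.4743 rad/s (4 s.f.).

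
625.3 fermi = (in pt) 1.773e-09. Check: 1 fermi = 1e-15 m, so 625.3 fermi = 625.3 * 1e-15 = 6.253e-13 m. 1 pt = 0.00035277778 m, so 6.253e-13 m = 6.253e-13 / 0.00035277778 = 1.7725039e-09 pt ≈ 1.773e-09 pt (4 s.f.).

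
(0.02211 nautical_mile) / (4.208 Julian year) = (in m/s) 1 nautical_mile = 1852 m, so 0.02211 nautical_mile = 0.02211 * 1852 = 40.94772 m. 1 Julian year = 31557600 s, so 4.208 Julian year = 4.208 * 31557600 = 1.3279438e+08 s. Combine: 40.94772 m / 1.3279438e+08 s = 3.0835431e-07 m/s. Result: 3.0835431e-07 m/s ≈ 3.084e-07 m/s (4 s.f.). Final answer: 3.084e-07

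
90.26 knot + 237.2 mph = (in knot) 1 knot = 0.51444444 m/s, so 90.26 knot = 90.26 * 0.51444444 = 46.433756 m/s. 1 mph = 0.44704 m/s, so 237.2 mph = 237.2 * 0.44704 = 106.03789 m/s. Sum: 46.433756 + 106.03789 = 152.47164 m/s. 1 knot = 0.51444444 m/s, so 152.47164 m/s = 152.47164 / 0.51444444 = 296.38116 knot ≈ 296.4 knot (4 s.f.). Final answer: 296.4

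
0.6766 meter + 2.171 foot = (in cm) 133.8. Check: 0.6766 meter = 0.6766 m. 1 foot = 0.3048 m, so 2.171 foot = 2.171 * 0.3048 = 0.6617208 m. Sum: 0.6766 + 0.6617208 = 1.3383208 m. 1 cm = 0.01 m, so 1.3383208 m = 1.3383208 / 0.01 = 133.83208 cm ≈ 133.8 cm (4 s.f.).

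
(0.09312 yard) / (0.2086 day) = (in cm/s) 0.0004724. Check: 1 yard = 0.9144 m, so 0.09312 yard = 0.09312 * 0.9144 = 0.085148928 m. 1 day = 86400 s, so 0.2086 day = 0.2086 * 86400 = 18023.04 s. Combine: 0.085148928 m / 18023.04 s = 4.7244487e-06 m/s. 1 cm/s = 0.01 m/s, so 4.7244487e-06 m/s = 4.7244487e-06 / 0.01 = 0.00047244487 cm/s ≈ 0.0004724 cm/s (4 s.f.).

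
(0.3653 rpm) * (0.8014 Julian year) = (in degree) 1 rpm = 0.10471976 rad/s, so 0.3653 rpm = 0.3653 * 0.10471976 = 0.038254127 rad/s. 1 Julian year = 31557600 s, so 0.8014 Julian year = 0.8014 * 31557600 = 25290261 s. Combine: 0.038254127 rad/s * 25290261 s = 967456.83 rad. 1 degree = 0.017453293 rad, so 967456.83 rad = 967456.83 / 0.017453293 = 55431193 degree ≈ 5.543e+07 degree (4 s.f.). Final answer: 5.543e+07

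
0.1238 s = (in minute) 1 minute = 60 s, so 0.1238 s = 0.1238 / 60 = 0.0020633333 minute ≈ 0.002063 minute (4 s.f.). Final answer: 0.002063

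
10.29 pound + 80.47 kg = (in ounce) 3003. Check: 1 pound = 0.45359237 kg, so 10.29 pound = 10.29 * 0.45359237 = 4.6674655 kg. 80.47 kg is already in kg. Sum: 4.6674655 + 80.47 = 85.137465 kg. 1 ounce = 0.028349523 kg, so 85.137465 kg = 85.137465 / 0.028349523 = 3003.1357 ounce ≈ 3003 ounce (4 s.f.).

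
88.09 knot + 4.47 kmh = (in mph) 104.1. Check: 1 knot = 0.51444444 m/s, so 88.09 knot = 88.09 * 0.51444444 = 45.317411 m/s. 1 kmh = 0.27777778 m/s, so 4.47 kmh = 4.47 * 0.27777778 = 1.2416667 m/s. Sum: 45.317411 + 1.2416667 = 46.559078 m/s. 1 mph = 0.44704 m/s, so 46.559078 m/s = 46.559078 / 0.44704 = 104.14969 mph ≈ 104.1 mph (4 s.f.).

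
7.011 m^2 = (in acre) 0.001732. Check: 1 acre = 4046.8564 m^2, so 7.011 m^2 = 7.011 / 4046.8564 = 0.0017324558 acre ≈ 0.001732 acre (4 s.f.).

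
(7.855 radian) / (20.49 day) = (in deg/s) 7.855 radian = 7.855 rad. 1 day = 86400 s, so 20.49 day = 20.49 * 86400 = 1770336 s. Combine: 7.855 rad / 1770336 s = 4.4370108e-06 rad/s. 1 deg/s = 0.017453293 rad/s, so 4.4370108e-06 rad/s = 4.4370108e-06 / 0.017453293 = 0.00025422199 deg/s ≈ 0.0002542 deg/s (4 s.f.). Final answer: 0.0002542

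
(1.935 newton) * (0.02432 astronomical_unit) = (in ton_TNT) 1.935 newton = 1.935 N. 1 astronomical_unit = 1.4959787e+11 m, so 0.02432 astronomical_unit = 0.02432 * 1.4959787e+11 = 3.6382202e+09 m. Combine: 1.935 N * 3.6382202e+09 m = 7.0399561e+09 J. 1 ton_TNT = 4.184e+09 J, so 7.0399561e+09 J = 7.0399561e+09 / 4.184e+09 = 1.6825899 ton_TNT ≈ 1.683 ton_TNT (4 s.f.). Final answer: 1.683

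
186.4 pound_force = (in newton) 829.1. Check: 1 pound_force = 4.4482216 N, so 186.4 pound_force = 186.4 * 4.4482216 = 829.14851 N. 829.14851 N = 829.14851 newton ≈ 829.1 newton (4 s.f.).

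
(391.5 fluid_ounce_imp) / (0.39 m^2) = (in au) 1.907e-13. Check: 1 fluid_ounce_imp = 2.8413063e-05 m^3, so 391.5 fluid_ounce_imp = 391.5 * 2.8413063e-05 = 0.011123714 m^3. 0.39 m^2 is already in m^2. Combine: 0.011123714 m^3 / 0.39 m^2 = 0.028522344 m. 1 au = 1.4959787e+11 m, so 0.028522344 m = 0.028522344 / 1.4959787e+11 = 1.9066009e-13 au ≈ 1.907e-13 au (4 s.f.).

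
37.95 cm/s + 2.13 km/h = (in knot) 1 cm/s = 0.01 m/s, so 37.95 cm/s = 37.95 * 0.01 = 0.3795 m/s. 1 km/h = 0.27777778 m/s, so 2.13 km/h = 2.13 * 0.27777778 = 0.59166667 m/s. Sum: 0.3795 + 0.59166667 = 0.97116667 m/s. 1 knot = 0.51444444 m/s, so 0.97116667 m/s = 0.97116667 / 0.51444444 = 1.887797 knot ≈ 1.888 knot (4 s.f.). Final answer: 1.888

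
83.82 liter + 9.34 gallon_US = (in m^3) 0.1192. Check: 1 liter = 0.001 m^3, so 83.82 liter = 83.82 * 0.001 = 0.08382 m^3. 1 gallon_US = 0.0037854118 m^3, so 9.34 gallon_US = 9.34 * 0.0037854118 = 0.035355746 m^3. Sum: 0.08382 + 0.035355746 = 0.11917575 m^3. Result: 0.11917575 m^3 ≈ 0.1192 m^3 (4 s.f.).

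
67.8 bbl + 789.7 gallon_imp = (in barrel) 90.38. Check: 1 bbl = 0.15898729 m^3, so 67.8 bbl = 67.8 * 0.15898729 = 10.779339 m^3. 1 gallon_imp = 0.00454609 m^3, so 789.7 gallon_imp = 789.7 * 0.00454609 = 3.5900473 m^3. Sum: 10.779339 + 3.5900473 = 14.369386 m^3. 1 barrel = 0.15898729 m^3, so 14.369386 m^3 = 14.369386 / 0.15898729 = 90.380718 barrel ≈ 90.38 barrel (4 s.f.).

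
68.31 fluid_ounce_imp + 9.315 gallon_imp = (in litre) 1 fluid_ounce_imp = 2.8413063e-05 m^3, so 68.31 fluid_ounce_imp = 68.31 * 2.8413063e-05 = 0.0019408963 m^3. 1 gallon_imp = 0.00454609 m^3, so 9.315 gallon_imp = 9.315 * 0.00454609 = 0.042346828 m^3. Sum: 0.0019408963 + 0.042346828 = 0.044287725 m^3. 1 litre = 0.001 m^3, so 0.044287725 m^3 = 0.044287725 / 0.001 = 44.287725 litre ≈ 44.29 litre (4 s.f.). Final answer: 44.29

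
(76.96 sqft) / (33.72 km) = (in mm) 0.212. Check: 1 sqft = 0.09290304 m^2, so 76.96 sqft = 76.96 * 0.09290304 = 7.149818 m^2. 1 km = 1000 m, so 33.72 km = 33.72 * 1000 = 33720 m. Combine: 7.149818 m^2 / 33720 m = 0.00021203493 m. 1 mm = 0.001 m, so 0.00021203493 m = 0.00021203493 / 0.001 = 0.21203493 mm ≈ 0.212 mm (4 s.f.).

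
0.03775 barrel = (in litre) 1 barrel = 0.15898729 m^3, so 0.03775 barrel = 0.03775 * 0.15898729 = 0.0060017704 m^3. 1 litre = 0.001 m^3, so 0.0060017704 m^3 = 0.0060017704 / 0.001 = 6.0017704 litre ≈ 6.002 litre (4 s.f.). Final answer: 6.002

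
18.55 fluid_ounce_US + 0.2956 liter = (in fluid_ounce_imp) 29.71. Check: 1 fluid_ounce_US = 2.957353e-05 m^3, so 18.55 fluid_ounce_US = 18.55 * 2.957353e-05 = 0.00054858897 m^3. 1 liter = 0.001 m^3, so 0.2956 liter = 0.2956 * 0.001 = 0.0002956 m^3. Sum: 0.00054858897 + 0.0002956 = 0.00084418897 m^3. 1 fluid_ounce_imp = 2.8413063e-05 m^3, so 0.00084418897 m^3 = 0.00084418897 / 2.8413063e-05 = 29.711298 fluid_ounce_imp ≈ 29.71 fluid_ounce_imp (4 s.f.).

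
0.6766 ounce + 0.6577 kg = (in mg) 6.769e+05. Check: 1 ounce = 0.028349523 kg, so 0.6766 ounce = 0.6766 * 0.028349523 = 0.019181287 kg. 0.6577 kg is already in kg. Sum: 0.019181287 + 0.6577 = 0.67688129 kg. 1 mg = 1e-06 kg, so 0.67688129 kg = 0.67688129 / 1e-06 = 676881.29 mg ≈ 6.769e+05 mg (4 s.f.).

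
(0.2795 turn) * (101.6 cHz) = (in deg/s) 102.2. Check: 1 turn = 6.2831853 rad, so 0.2795 turn = 0.2795 * 6.2831853 = 1.7561503 rad. 1 cHz = 0.01 Hz, so 101.6 cHz = 101.6 * 0.01 = 1.016 Hz. Combine: 1.7561503 rad * 1.016 Hz = 1.7842487 rad/s. 1 deg/s = 0.017453293 rad/s, so 1.7842487 rad/s = 1.7842487 / 0.017453293 = 102.22992 deg/s ≈ 102.2 deg/s (4 s.f.).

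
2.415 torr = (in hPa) 1 torr = 133.32237 Pa, so 2.415 torr = 2.415 * 133.32237 = 321.97352 Pa. 1 hPa = 100 Pa, so 321.97352 Pa = 321.97352 / 100 = 3.2197352 hPa ≈ 3.22 hPa (4 s.f.). Final answer: 3.22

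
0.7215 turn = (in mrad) 1 turn = 6.2831853 rad, so 0.7215 turn = 0.7215 * 6.2831853 = 4.5333182 rad. 1 mrad = 0.001 rad, so 4.5333182 rad = 4.5333182 / 0.001 = 4533.3182 mrad ≈ 4533 mrad (4 s.f.). Final answer: 4533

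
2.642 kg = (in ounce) 93.19. Check: 1 ounce = 0.028349523 kg, so 2.642 kg = 2.642 / 0.028349523 = 93.193807 ounce ≈ 93.19 ounce (4 s.f.).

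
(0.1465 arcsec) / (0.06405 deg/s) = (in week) 1 arcsec = 4.8481368e-06 rad, so 0.1465 arcsec = 0.1465 * 4.8481368e-06 = 7.1025204e-07 rad. 1 deg/s = 0.017453293 rad/s, so 0.06405 deg/s = 0.06405 * 0.017453293 = 0.0011178834 rad/s. Combine: 7.1025204e-07 rad / 0.0011178834 rad/s = 0.00063535432 s. 1 week = 604800 s, so 0.00063535432 s = 0.00063535432 / 604800 = 1.0505197e-09 week ≈ 1.051e-09 week (4 s.f.). Final answer: 1.051e-09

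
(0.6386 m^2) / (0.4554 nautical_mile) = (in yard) 0.0008281. Check: 0.6386 m^2 is already in m^2. 1 nautical_mile = 1852 m, so 0.4554 nautical_mile = 0.4554 * 1852 = 843.4008 m. Combine: 0.6386 m^2 / 843.4008 m = 0.00075717263 m. 1 yard = 0.9144 m, so 0.00075717263 m = 0.00075717263 / 0.9144 = 0.00082805405 yard ≈ 0.0008281 yard (4 s.f.).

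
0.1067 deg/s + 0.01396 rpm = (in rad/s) 0.003324. Check: 1 deg/s = 0.017453293 rad/s, so 0.1067 deg/s = 0.1067 * 0.017453293 = 0.0018622663 rad/s. 1 rpm = 0.10471976 rad/s, so 0.01396 rpm = 0.01396 * 0.10471976 = 0.0014618878 rad/s. Sum: 0.0018622663 + 0.0014618878 = 0.0033241541 rad/s. Result: 0.0033241541 rad/s ≈ 0.003324 rad/s (4 s.f.).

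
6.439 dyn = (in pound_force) 1.448e-05. Check: 1 dyn = 1e-05 N, so 6.439 dyn = 6.439 * 1e-05 = 6.439e-05 N. 1 pound_force = 4.4482216 N, so 6.439e-05 N = 6.439e-05 / 4.4482216 = 1.4475448e-05 pound_force ≈ 1.448e-05 pound_force (4 s.f.).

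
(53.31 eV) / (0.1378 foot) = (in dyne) 2.034e-11. Check: 1 eV = 1.6021766e-19 J, so 53.31 eV = 53.31 * 1.6021766e-19 = 8.5412036e-18 J. 1 foot = 0.3048 m, so 0.1378 foot = 0.1378 * 0.3048 = 0.04200144 m. Combine: 8.5412036e-18 J / 0.04200144 m = 2.0335502e-16 N. 1 dyne = 1e-05 N, so 2.0335502e-16 N = 2.0335502e-16 / 1e-05 = 2.0335502e-11 dyne ≈ 2.034e-11 dyne (4 s.f.).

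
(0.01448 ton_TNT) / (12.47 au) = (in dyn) 3.248. Check: 1 ton_TNT = 4.184e+09 J, so 0.01448 ton_TNT = 0.01448 * 4.184e+09 = 60584320 J. 1 au = 1.4959787e+11 m, so 12.47 au = 12.47 * 1.4959787e+11 = 1.8654854e+12 m. Combine: 60584320 J / 1.8654854e+12 m = 3.2476437e-05 N. 1 dyn = 1e-05 N, so 3.2476437e-05 N = 3.2476437e-05 / 1e-05 = 3.2476437 dyn ≈ 3.248 dyn (4 s.f.).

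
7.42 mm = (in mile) 1 mm = 0.001 m, so 7.42 mm = 7.42 * 0.001 = 0.00742 m. 1 mile = 1609.344 m, so 0.00742 m = 0.00742 / 1609.344 = 4.6105742e-06 mile ≈ 4.611e-06 mile (4 s.f.). Final answer: 4.611e-06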